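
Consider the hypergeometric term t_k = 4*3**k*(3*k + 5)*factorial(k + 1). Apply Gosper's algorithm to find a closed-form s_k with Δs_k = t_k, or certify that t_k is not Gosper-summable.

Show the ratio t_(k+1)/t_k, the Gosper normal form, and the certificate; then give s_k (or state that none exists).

The ratio is 3*(k + 2)*(3*k + 8)/(3*k + 5).
Take A(k)=3*k + 6, B(k)=1, C(k)=k + 5/3.
Set up (3*k + 6)·f(k+1) − (1)·f(k) − (k + 5/3) = 0.
From deg A=1, deg B=0, deg C=1: d=0.
Solving with deg f ≤ 0: f(k) = 1/3.
So s_k = (B(k−1)f/C)·t_k = (1/(3*k + 5))·t_k = 4*3**k*factorial(k + 1).
Verify: 4*3**k*(3*k + 5)*factorial(k + 1) matches t_k.

s_k = 4*3**k*factorial(k + 1)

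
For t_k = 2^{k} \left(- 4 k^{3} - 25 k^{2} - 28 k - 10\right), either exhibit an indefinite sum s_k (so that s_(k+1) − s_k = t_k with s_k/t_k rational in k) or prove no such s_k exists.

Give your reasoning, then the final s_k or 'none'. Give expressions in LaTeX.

Step 1: r(k) = 2*(4*k**3 + 37*k**2 + 90*k + 67)/(4*k**3 + 25*k**2 + 28*k + 10).
Take A(k)=2, B(k)=1, C(k)=k**3 + 25*k**2/4 + 7*k + 5/2.
f must satisfy (2)·f(k+1) − (1)·f(k) = k**3 + 25*k**2/4 + 7*k + 5/2.
deg f ≤ 3 (via 0,0,3).
Match coefficients ⇒ f(k) = k**2*(4*k + 1)/4.
Get s_k = R·t_k = 2**k*k**2*(-4*k - 1) with R(k) = B(k−1)f(k)/C(k) = k**2*(4*k + 1)/(4*k**3 + 25*k**2 + 28*k + 10).
Check: Δs_k = 2**k*(-4*k**3 - 25*k**2 - 28*k - 10). ✓

s_k = 2^{k} k^{2} \left(- 4 k - 1\right)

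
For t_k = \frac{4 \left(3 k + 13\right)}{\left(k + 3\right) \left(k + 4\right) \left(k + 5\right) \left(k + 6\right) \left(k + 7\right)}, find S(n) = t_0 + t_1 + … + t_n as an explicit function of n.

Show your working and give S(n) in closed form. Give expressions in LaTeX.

Step 1: r(k) = (k + 3)*(3*k + 16)/((k + 8)*(3*k + 13)).
Factor: A=k + 3; B=k + 8; C=k + 13/3.
Need (k + 3)·f(k+1) − (k + 7)·f(k) = k + 13/3.
d = 4 from the (1,1,1) case.
Coefficient equations give f(k) = k*(k + 4)*(k**2 + 14*k + 63)/270.
Certificate R = B(k−1)f/C = k*(k + 4)*(k + 7)*(k**2 + 14*k + 63)/(90*(3*k + 13)) gives s_k = 2*k*(k**2 + 14*k + 63)/(45*(k**3 + 14*k**2 + 63*k + 90)).
Check: Δs_k = 4*(3*k + 13)/(k**5 + 25*k**4 + 245*k**3 + 1175*k**2 + 2754*k + 2520). ✓
Σ_(k=0)^n t_k = s_(n+1) − s_(0) = (2*(n**3 + 17*n**2 + 94*n + 78)/(45*(n**3 + 17*n**2 + 94*n + 168))) − (0), i.e. 2*(n**3 + 17*n**2 + 94*n + 78)/(45*(n**3 + 17*n**2 + 94*n + 168)).

S(n) = \frac{2 \left(n^{3} + 17 n^{2} + 94 n + 78\right)}{45 \left(n^{3} + 17 n^{2} + 94 n + 168\right)}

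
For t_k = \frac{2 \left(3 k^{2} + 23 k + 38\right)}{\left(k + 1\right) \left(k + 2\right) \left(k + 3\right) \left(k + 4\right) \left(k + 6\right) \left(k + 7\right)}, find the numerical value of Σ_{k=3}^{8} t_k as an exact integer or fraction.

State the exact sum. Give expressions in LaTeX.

Ratio r(k) = (k + 1)*(k + 6)*(23*k + 3*(k + 1)**2 + 61)/((k + 5)*(k + 8)*(3*k**2 + 23*k + 38)).
Gosper form: A/B · C(k+1)/C(k) with A=k + 1, B=k + 8, C=k**3 + 38*k**2/3 + 51*k + 190/3.
Need (k + 1)·f(k+1) − (k + 7)·f(k) = k**3 + 38*k**2/3 + 51*k + 190/3.
From deg A=1, deg B=1, deg C=3: d=6.
Coefficient equations give f(k) = k*(k + 2)*(k + 4)*(k + 5)*(k**2 + 10*k + 27)/54.
Then R = B(k−1)f/C = k*(k + 2)*(k + 4)*(k + 7)*(k**2 + 10*k + 27)/(18*(3*k**2 + 23*k + 38)), so s_k = R(k)·t_k = k*(k**2 + 10*k + 27)/(9*(k**3 + 10*k**2 + 27*k + 18)).
Δs = 2*(3*k**2 + 23*k + 38)/(k**6 + 23*k**5 + 207*k**4 + 925*k**3 + 2144*k**2 + 2412*k + 1008), as required.
Σ_(k=3)^(8) t_k = s_(9) − s_(3) = 11/100 − (11/108) = 11/1350.

Σ = 11/1350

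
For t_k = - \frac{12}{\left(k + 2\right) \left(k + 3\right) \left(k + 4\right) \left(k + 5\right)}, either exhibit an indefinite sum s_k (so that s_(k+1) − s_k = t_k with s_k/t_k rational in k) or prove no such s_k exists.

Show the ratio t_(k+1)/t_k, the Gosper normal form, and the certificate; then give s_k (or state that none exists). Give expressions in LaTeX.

s_k = \frac{k \left(- k^{2} - 9 k - 26\right)}{6 \left(k + 2\right) \left(k + 3\right) \left(k + 4\right)}

The ratio is (k + 2)/(k + 6).
A = k + 2, B = k + 6, C = 1.
Need (k + 2)·f(k+1) − (k + 5)·f(k) = 1.
From deg A=1, deg B=1, deg C=0: d=3.
A polynomial solution: f(k) = k*(k**2 + 9*k + 26)/72.
So s_k = (B(k−1)f/C)·t_k = (k*(k + 5)*(k**2 + 9*k + 26)/72)·t_k = k*(-k**2 - 9*k - 26)/(6*(k + 2)*(k + 3)*(k + 4)).
Δs = -12/(k**4 + 14*k**3 + 71*k**2 + 154*k + 120), as required.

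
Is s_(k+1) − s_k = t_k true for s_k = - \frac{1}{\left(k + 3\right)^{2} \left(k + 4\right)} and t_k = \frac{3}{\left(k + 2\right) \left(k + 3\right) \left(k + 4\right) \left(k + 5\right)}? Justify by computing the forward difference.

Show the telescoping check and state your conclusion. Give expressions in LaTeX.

Invalid: residual \frac{2 \left(- 2 k - 7\right)}{k^{6} + 21 k^{5} + 181 k^{4} + 819 k^{3} + 2050 k^{2} + 2688 k + 1440} ≠ 0.

s_(k+1) = -1/((k + 4)**2*(k + 5))
s_(k+1) − s_k = (3*k + 11)/(k**5 + 19*k**4 + 143*k**3 + 533*k**2 + 984*k + 720)
(s_(k+1) − s_k) − t_k = 2*(-2*k - 7)/(k**6 + 21*k**5 + 181*k**4 + 819*k**3 + 2050*k**2 + 2688*k + 1440)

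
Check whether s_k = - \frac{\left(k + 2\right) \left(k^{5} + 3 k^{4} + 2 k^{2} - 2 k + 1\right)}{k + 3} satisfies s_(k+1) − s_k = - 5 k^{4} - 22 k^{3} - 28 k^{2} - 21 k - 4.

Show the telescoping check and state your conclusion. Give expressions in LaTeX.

Invalid: residual \frac{4 k^{5} + 34 k^{4} + 94 k^{3} + 103 k^{2} + 69 k + 11}{k^{2} + 7 k + 12} ≠ 0.

s_(k+1) = -(k + 3)*(-2*k + (k + 1)**5 + 3*(k + 1)**4 + 2*(k + 1)**2 - 1)/(k + 4)
s_(k+1) − s_k = (-5*k**6 - 53*k**5 - 208*k**4 - 387*k**3 - 384*k**2 - 211*k - 37)/(k**2 + 7*k + 12)
(s_(k+1) − s_k) − t_k = (4*k**5 + 34*k**4 + 94*k**3 + 103*k**2 + 69*k + 11)/(k**2 + 7*k + 12)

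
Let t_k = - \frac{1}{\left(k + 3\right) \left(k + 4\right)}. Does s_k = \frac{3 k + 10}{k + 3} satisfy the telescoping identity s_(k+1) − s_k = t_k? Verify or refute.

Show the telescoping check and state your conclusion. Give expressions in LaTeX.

valid (s_(k+1) − s_k reduces to t_k)

s_(k+1) = (3*k + 13)/(k + 4)
s_(k+1) − s_k = -1/(k**2 + 7*k + 12)
(s_(k+1) − s_k) − t_k = 0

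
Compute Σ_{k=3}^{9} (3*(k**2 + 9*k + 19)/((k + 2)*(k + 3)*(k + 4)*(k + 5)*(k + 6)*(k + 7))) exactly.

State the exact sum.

Compute t_(k+1)/t_k: get (k + 2)*(9*k + (k + 1)**2 + 28)/((k + 8)*(k**2 + 9*k + 19)).
Normal form (A,B,C) = (k + 2, k + 8, k**2 + 9*k + 19).
f must satisfy (k + 2)·f(k+1) − (k + 7)·f(k) = k**2 + 9*k + 19.
From deg A=1, deg B=1, deg C=2: d=5.
Match coefficients ⇒ f(k) = k*(k + 3)*(k + 5)*(k**2 + 12*k + 44)/144.
So s_k = (B(k−1)f/C)·t_k = (k*(k + 3)*(k + 5)*(k + 7)*(k**2 + 12*k + 44)/(144*(k**2 + 9*k + 19)))·t_k = k*(k**2 + 12*k + 44)/(48*(k**3 + 12*k**2 + 44*k + 48)).
Δs = 3*(k**2 + 9*k + 19)/(k**6 + 27*k**5 + 295*k**4 + 1665*k**3 + 5104*k**2 + 8028*k + 5040), as required.
Sum = s_(10) − s_(3); s_(10) = 55/2688, s_(3) = 89/5040 ⇒ 113/40320.

Σ = 113/40320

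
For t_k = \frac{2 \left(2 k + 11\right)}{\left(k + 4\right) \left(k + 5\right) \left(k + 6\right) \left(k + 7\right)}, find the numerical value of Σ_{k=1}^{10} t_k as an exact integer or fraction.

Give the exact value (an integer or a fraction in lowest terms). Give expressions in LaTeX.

Σ = 88/1785

r(k) = (k + 4)*(2*k + 13)/((k + 8)*(2*k + 11)) after simplifying.
So A=k + 4 and B=k + 8, with C=k + 11/2.
Need (k + 4)·f(k+1) − (k + 7)·f(k) = k + 11/2.
d = 3 from the (1,1,1) case.
Solving with deg f ≤ 3: f(k) = k*(k + 5)*(k + 10)/48.
Then R = B(k−1)f/C = k*(k + 5)*(k + 7)*(k + 10)/(24*(2*k + 11)), so s_k = R(k)·t_k = k*(k + 10)/(12*(k**2 + 10*k + 24)).
s_(k+1) − s_k = 2*(2*k + 11)/(k**4 + 22*k**3 + 179*k**2 + 638*k + 840) = t_k.
Evaluate s at k=11 and k=1: 77/1020 and 11/420; difference 88/1785.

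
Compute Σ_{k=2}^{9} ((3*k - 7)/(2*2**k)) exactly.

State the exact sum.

r(k) = (3*k - 4)/(2*(3*k - 7)) after simplifying.
Gosper form: A/B · C(k+1)/C(k) with A=1/2, B=1, C=k - 7/3.
f must satisfy (1/2)·f(k+1) − (1)·f(k) = k - 7/3.
Bound: deg f ≤ 1.
Match coefficients ⇒ f(k) = -2*(3*k - 4)/3.
Then R = B(k−1)f/C = -2*(3*k - 4)/(3*k - 7), so s_k = R(k)·t_k = (4 - 3*k)/2**k.
Verify: (3*k - 7)/(2*2**k) matches t_k.
Evaluate s at k=10 and k=2: -13/512 and -1/2; difference 243/512.

Σ = 243/512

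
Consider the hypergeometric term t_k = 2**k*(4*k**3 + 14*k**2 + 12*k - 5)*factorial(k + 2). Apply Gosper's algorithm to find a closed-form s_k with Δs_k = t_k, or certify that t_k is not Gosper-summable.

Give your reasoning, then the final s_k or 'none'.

r(k) = 2*(4*k**4 + 38*k**3 + 130*k**2 + 181*k + 75)/(4*k**3 + 14*k**2 + 12*k - 5) after simplifying.
Gosper form: A/B · C(k+1)/C(k) with A=2*k + 6, B=1, C=k**3 + 7*k**2/2 + 3*k - 5/4.
Set up (2*k + 6)·f(k+1) − (1)·f(k) − (k**3 + 7*k**2/2 + 3*k - 5/4) = 0.
From deg A=1, deg B=0, deg C=3: d=2.
Coefficient equations give f(k) = (2*k**2 - 2*k - 1)/4.
Then R = B(k−1)f/C = (2*k**2 - 2*k - 1)/(4*k**3 + 14*k**2 + 12*k - 5), so s_k = R(k)·t_k = 2**k*(2*k**2 - 2*k - 1)*factorial(k + 2).
Check: Δs_k = 2**k*(4*k**3 + 14*k**2 + 12*k - 5)*factorial(k + 2). ✓

s_k = 2**k*(2*k**2 - 2*k - 1)*factorial(k + 2)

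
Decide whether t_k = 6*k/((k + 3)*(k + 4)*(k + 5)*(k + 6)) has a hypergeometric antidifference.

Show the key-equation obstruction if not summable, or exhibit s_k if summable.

Yes. s_k = k*(k**2 + 12*k - 13)/(20*(k + 3)*(k + 4)*(k + 5)).

The ratio is (k + 1)*(k + 3)/(k*(k + 7)).
Take A(k)=k + 3, B(k)=k + 7, C(k)=k.
Key eq: (k + 3)·f(k+1) = (k + 6)·f(k) + (k).
deg f ≤ 3 (via 1,1,1).
Solve for f: f(k) = k*(k - 1)*(k + 13)/120 (degree 3 ≤ 3).
So s_k = (B(k−1)f/C)·t_k = ((k - 1)*(k + 6)*(k + 13)/120)·t_k = k*(k**2 + 12*k - 13)/(20*(k + 3)*(k + 4)*(k + 5)).
Δs = 6*k/(k**4 + 18*k**3 + 119*k**2 + 342*k + 360), as required.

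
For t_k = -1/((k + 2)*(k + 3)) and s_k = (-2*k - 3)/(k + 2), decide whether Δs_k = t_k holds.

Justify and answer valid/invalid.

valid; difference matches t_k

s_(k+1) = (-2*k - 5)/(k + 3)
s_(k+1) − s_k = -1/(k**2 + 5*k + 6)
(s_(k+1) − s_k) − t_k = 0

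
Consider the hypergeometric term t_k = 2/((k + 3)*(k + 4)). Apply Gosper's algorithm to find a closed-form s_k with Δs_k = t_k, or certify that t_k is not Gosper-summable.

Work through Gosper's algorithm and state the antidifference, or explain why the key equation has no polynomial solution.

s_k = 2*k/(3*(k + 3))

r(k) = (k + 3)/(k + 5) after simplifying.
So A=k + 3 and B=k + 5, with C=1.
f must satisfy (k + 3)·f(k+1) − (k + 4)·f(k) = 1.
Bound: deg f ≤ 1.
Coefficient equations give f(k) = k/3.
R(k) = B(k−1)·f(k)/C(k) = k*(k + 4)/3; s_k = R·t_k = 2*k/(3*(k + 3)).
Δs = 2/(k**2 + 7*k + 12), as required.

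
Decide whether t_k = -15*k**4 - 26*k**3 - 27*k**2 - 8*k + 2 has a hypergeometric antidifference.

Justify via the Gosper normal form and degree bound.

Ratio r(k) = (15*k**4 + 86*k**3 + 195*k**2 + 200*k + 74)/(15*k**4 + 26*k**3 + 27*k**2 + 8*k - 2).
So A=1 and B=1, with C=k**4 + 26*k**3/15 + 9*k**2/5 + 8*k/15 - 2/15.
Set up (1)·f(k+1) − (1)·f(k) − (k**4 + 26*k**3/15 + 9*k**2/5 + 8*k/15 - 2/15) = 0.
deg f ≤ 5 (via 0,0,4).
Match coefficients ⇒ f(k) = k*(3*k**4 - k**3 + k**2 - 3*k - 2)/15.
Then R = B(k−1)f/C = k*(3*k**4 - k**3 + k**2 - 3*k - 2)/(15*k**4 + 26*k**3 + 27*k**2 + 8*k - 2), so s_k = R(k)·t_k = k*(-3*k**4 + k**3 - k**2 + 3*k + 2).
s_(k+1) − s_k = -15*k**4 - 26*k**3 - 27*k**2 - 8*k + 2 = t_k.

Yes. s_k = k*(-3*k**4 + k**3 - k**2 + 3*k + 2).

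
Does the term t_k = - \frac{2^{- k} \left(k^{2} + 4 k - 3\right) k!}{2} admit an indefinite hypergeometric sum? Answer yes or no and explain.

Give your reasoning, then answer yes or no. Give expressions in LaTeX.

Yes. s_k = - 2^{- k} \left(k + 4\right) k!.

r(k) = (k + 1)*(4*k + (k + 1)**2 + 1)/(2*(k**2 + 4*k - 3)) after simplifying.
Gosper form: A/B · C(k+1)/C(k) with A=k/2 + 1/2, B=1, C=k**2 + 4*k - 3.
Key eq: (k/2 + 1/2)·f(k+1) = (1)·f(k) + (k**2 + 4*k - 3).
Bound: deg f ≤ 1.
Solving with deg f ≤ 1: f(k) = 2*(k + 4).
Certificate R = B(k−1)f/C = 2*(k + 4)/(k**2 + 4*k - 3) gives s_k = -(k + 4)*factorial(k)/2**k.
s_(k+1) − s_k = -(k**2 + 4*k - 3)*factorial(k)/(2*2**k) = t_k.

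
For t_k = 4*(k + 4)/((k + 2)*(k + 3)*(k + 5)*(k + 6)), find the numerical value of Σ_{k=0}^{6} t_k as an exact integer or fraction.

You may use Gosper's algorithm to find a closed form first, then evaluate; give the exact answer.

Σ = 49/270

Ratio r(k) = (k + 2)*(k + 5)**2/((k + 4)**2*(k + 7)).
A = k + 2, B = k + 7, C = k**2 + 8*k + 16.
Key eq: (k + 2)·f(k+1) = (k + 6)·f(k) + (k**2 + 8*k + 16).
Bound: deg f ≤ 4.
Match coefficients ⇒ f(k) = k*(k + 3)*(k + 4)*(k + 7)/20.
Certificate R = B(k−1)f/C = k*(k + 3)*(k + 6)*(k + 7)/(20*(k + 4)) gives s_k = k*(k + 7)/(5*(k**2 + 7*k + 10)).
s_(k+1) − s_k = 4*(k + 4)/(k**4 + 16*k**3 + 91*k**2 + 216*k + 180) = t_k.
Σ_(k=0)^(6) t_k = s_(7) − s_(0) = 49/270 − (0) = 49/270.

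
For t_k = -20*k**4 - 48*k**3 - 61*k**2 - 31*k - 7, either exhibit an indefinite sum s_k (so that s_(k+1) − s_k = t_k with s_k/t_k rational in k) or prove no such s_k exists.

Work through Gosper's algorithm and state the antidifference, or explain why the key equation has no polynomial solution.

Compute t_(k+1)/t_k: get (20*k**4 + 128*k**3 + 325*k**2 + 377*k + 167)/(20*k**4 + 48*k**3 + 61*k**2 + 31*k + 7).
Normal form (A,B,C) = (1, 1, k**4 + 12*k**3/5 + 61*k**2/20 + 31*k/20 + 7/20).
Set up (1)·f(k+1) − (1)·f(k) − (k**4 + 12*k**3/5 + 61*k**2/20 + 31*k/20 + 7/20) = 0.
From deg A=0, deg B=0, deg C=4: d=5.
Match coefficients ⇒ f(k) = k*(4*k**4 + 2*k**3 + 3*k**2 - 3*k + 1)/20.
Then R = B(k−1)f/C = k*(4*k**4 + 2*k**3 + 3*k**2 - 3*k + 1)/(20*k**4 + 48*k**3 + 61*k**2 + 31*k + 7), so s_k = R(k)·t_k = k*(-4*k**4 - 2*k**3 - 3*k**2 + 3*k - 1).
Verify: -20*k**4 - 48*k**3 - 61*k**2 - 31*k - 7 matches t_k.

s_k = k*(-4*k**4 - 2*k**3 - 3*k**2 + 3*k - 1)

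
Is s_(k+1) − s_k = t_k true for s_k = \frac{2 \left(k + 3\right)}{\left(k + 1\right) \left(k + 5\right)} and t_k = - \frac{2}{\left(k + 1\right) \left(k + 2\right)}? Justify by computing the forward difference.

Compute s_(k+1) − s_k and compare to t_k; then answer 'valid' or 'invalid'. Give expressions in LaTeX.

s_(k+1) = 2*(k + 4)/((k + 2)*(k + 6))
s_(k+1) − s_k = 2*(-k**2 - 7*k - 16)/(k**4 + 14*k**3 + 65*k**2 + 112*k + 60)
(s_(k+1) − s_k) − t_k = 4*(2*k + 7)/(k**4 + 14*k**3 + 65*k**2 + 112*k + 60)

Invalid: residual \frac{4 \left(2 k + 7\right)}{k^{4} + 14 k^{3} + 65 k^{2} + 112 k + 60} ≠ 0.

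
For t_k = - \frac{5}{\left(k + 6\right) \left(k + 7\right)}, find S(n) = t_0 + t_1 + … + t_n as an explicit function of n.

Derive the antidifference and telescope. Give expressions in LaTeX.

S(n) = \frac{5 \left(- n - 1\right)}{6 \left(n + 7\right)}

Compute t_(k+1)/t_k: get (k + 6)/(k + 8).
Normal form (A,B,C) = (k + 6, k + 8, 1).
Key eq: (k + 6)·f(k+1) = (k + 7)·f(k) + (1).
Degrees (1,1,0) ⇒ d ≤ 1.
A polynomial solution: f(k) = k/6.
Then R = B(k−1)f/C = k*(k + 7)/6, so s_k = R(k)·t_k = -5*k/(6*k + 36).
Verify: -5/(k**2 + 13*k + 42) matches t_k.
Σ_(k=0)^n t_k = s_(n+1) − s_(0) = (5*(-n - 1)/(6*(n + 7))) − (0), i.e. 5*(-n - 1)/(6*(n + 7)).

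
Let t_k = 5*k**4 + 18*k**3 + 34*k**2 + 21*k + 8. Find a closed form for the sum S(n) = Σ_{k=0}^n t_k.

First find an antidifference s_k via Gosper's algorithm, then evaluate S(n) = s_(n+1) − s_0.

r(k) = (5*k**4 + 38*k**3 + 118*k**2 + 163*k + 86)/(5*k**4 + 18*k**3 + 34*k**2 + 21*k + 8) after simplifying.
Gosper form: A/B · C(k+1)/C(k) with A=1, B=1, C=k**4 + 18*k**3/5 + 34*k**2/5 + 21*k/5 + 8/5.
Key eq: (1)·f(k+1) = (1)·f(k) + (k**4 + 18*k**3/5 + 34*k**2/5 + 21*k/5 + 8/5).
From deg A=0, deg B=0, deg C=4: d=5.
Solving with deg f ≤ 5: f(k) = k*(k**4 + 2*k**3 + 4*k**2 - 2*k + 3)/5.
So s_k = (B(k−1)f/C)·t_k = (k*(k**4 + 2*k**3 + 4*k**2 - 2*k + 3)/(5*k**4 + 18*k**3 + 34*k**2 + 21*k + 8))·t_k = k*(k**4 + 2*k**3 + 4*k**2 - 2*k + 3).
Verify: 5*k**4 + 18*k**3 + 34*k**2 + 21*k + 8 matches t_k.
Evaluate: s_(n+1) = n**5 + 7*n**4 + 22*n**3 + 32*n**2 + 24*n + 8; subtract s_(0) = 0 ⇒ S(n) = n**5 + 7*n**4 + 22*n**3 + 32*n**2 + 24*n + 8.

S(n) = n**5 + 7*n**4 + 22*n**3 + 32*n**2 + 24*n + 8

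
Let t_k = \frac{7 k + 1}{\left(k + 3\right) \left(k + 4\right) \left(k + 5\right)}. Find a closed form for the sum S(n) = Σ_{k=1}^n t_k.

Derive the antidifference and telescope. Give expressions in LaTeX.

S(n) = \frac{n \left(9 n + 11\right)}{10 \left(n^{2} + 9 n + 20\right)}

Compute t_(k+1)/t_k: get (k + 3)*(7*k + 8)/((k + 6)*(7*k + 1)).
Factor: A=k + 3; B=k + 6; C=k + 1/7.
Key eq: (k + 3)·f(k+1) = (k + 5)·f(k) + (k + 1/7).
deg f ≤ 2 (via 1,1,1).
Coefficient equations give f(k) = k*(11*k - 7)/84.
R(k) = B(k−1)·f(k)/C(k) = k*(k + 5)*(11*k - 7)/(12*(7*k + 1)); s_k = R·t_k = k*(11*k - 7)/(12*(k + 3)*(k + 4)).
Verify: (7*k + 1)/(k**3 + 12*k**2 + 47*k + 60) matches t_k.
Telescope: S(n) = s_(n+1) − s_(1) = (11*n**2 + 15*n + 4)/(12*(n**2 + 9*n + 20)) − (1/60) = n*(9*n + 11)/(10*(n**2 + 9*n + 20)).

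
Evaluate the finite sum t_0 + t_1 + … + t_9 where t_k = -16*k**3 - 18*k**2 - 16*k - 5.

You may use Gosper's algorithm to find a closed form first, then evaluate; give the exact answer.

Σ = -38300

Step 1: r(k) = (16*k**3 + 66*k**2 + 100*k + 55)/(16*k**3 + 18*k**2 + 16*k + 5).
Take A(k)=1, B(k)=1, C(k)=k**3 + 9*k**2/8 + k + 5/16.
Need (1)·f(k+1) − (1)·f(k) = k**3 + 9*k**2/8 + k + 5/16.
deg f ≤ 4 (via 0,0,3).
Solve for f: f(k) = k**2*(4*k**2 - 2*k + 3)/16 (degree 4 ≤ 4).
Certificate R = B(k−1)f/C = k**2*(4*k**2 - 2*k + 3)/(16*k**3 + 18*k**2 + 16*k + 5) gives s_k = k**2*(-4*k**2 + 2*k - 3).
Check: Δs_k = -16*k**3 - 18*k**2 - 16*k - 5. ✓
Evaluate s at k=10 and k=0: -38300 and 0; difference -38300.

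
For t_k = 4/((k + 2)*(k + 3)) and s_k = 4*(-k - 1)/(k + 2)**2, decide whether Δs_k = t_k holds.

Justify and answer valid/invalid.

Invalid: residual 4*(-2*k - 5)/(k**4 + 10*k**3 + 37*k**2 + 60*k + 36) ≠ 0.

s_(k+1) = 4*(-k - 2)/(k + 3)**2
s_(k+1) − s_k = 4*(k**2 + 3*k + 1)/(k**4 + 10*k**3 + 37*k**2 + 60*k + 36)
(s_(k+1) − s_k) − t_k = 4*(-2*k - 5)/(k**4 + 10*k**3 + 37*k**2 + 60*k + 36)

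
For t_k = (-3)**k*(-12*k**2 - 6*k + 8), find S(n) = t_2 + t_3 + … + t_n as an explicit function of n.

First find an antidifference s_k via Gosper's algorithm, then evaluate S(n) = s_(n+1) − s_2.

Step 1: r(k) = 3*(-3*k - 6*(k + 1)**2 + 1)/(6*k**2 + 3*k - 4).
A = -3, B = 1, C = k**2 + k/2 - 2/3.
Solve (-3)·f(k+1) − (1)·f(k) = k**2 + k/2 - 2/3.
From deg A=0, deg B=0, deg C=2: d=2.
A polynomial solution: f(k) = -(3*k**2 - 3*k - 2)/12.
R(k) = B(k−1)·f(k)/C(k) = -(3*k**2 - 3*k - 2)/(2*(6*k**2 + 3*k - 4)); s_k = R·t_k = (-3)**k*(3*k**2 - 3*k - 2).
s_(k+1) − s_k = (-3)**k*(-12*k**2 - 6*k + 8) = t_k.
s_(n+1) = (-3)**(n + 1)*(3*n**2 + 3*n - 2) and s_(2) = 36, so S(n) = -9*(-3)**n*n**2 - 9*(-3)**n*n + 6*(-3)**n - 36.

S(n) = -9*(-3)**n*n**2 - 9*(-3)**n*n + 6*(-3)**n - 36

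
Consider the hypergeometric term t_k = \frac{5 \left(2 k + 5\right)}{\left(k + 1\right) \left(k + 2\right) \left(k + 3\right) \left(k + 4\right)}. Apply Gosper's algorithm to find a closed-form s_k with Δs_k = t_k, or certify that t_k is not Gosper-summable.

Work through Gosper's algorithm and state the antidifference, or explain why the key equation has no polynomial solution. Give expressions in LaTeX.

s_k = \frac{5 k \left(k + 4\right)}{3 \left(k^{2} + 4 k + 3\right)}

Compute t_(k+1)/t_k: get (k + 1)*(2*k + 7)/((k + 5)*(2*k + 5)).
Gosper form: A/B · C(k+1)/C(k) with A=k + 1, B=k + 5, C=k + 5/2.
Set up (k + 1)·f(k+1) − (k + 4)·f(k) − (k + 5/2) = 0.
d = 3 from the (1,1,1) case.
Coefficient equations give f(k) = k*(k + 2)*(k + 4)/6.
Certificate R = B(k−1)f/C = k*(k + 2)*(k + 4)**2/(3*(2*k + 5)) gives s_k = 5*k*(k + 4)/(3*(k**2 + 4*k + 3)).
Δs = 5*(2*k + 5)/(k**4 + 10*k**3 + 35*k**2 + 50*k + 24), as required.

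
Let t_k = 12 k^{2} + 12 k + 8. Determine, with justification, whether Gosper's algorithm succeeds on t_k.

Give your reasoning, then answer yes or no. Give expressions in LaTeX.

Compute t_(k+1)/t_k: get (3*k**2 + 9*k + 8)/(3*k**2 + 3*k + 2).
Normal form (A,B,C) = (1, 1, k**2 + k + 2/3).
Set up (1)·f(k+1) − (1)·f(k) − (k**2 + k + 2/3) = 0.
Bound: deg f ≤ 3.
Coefficient equations give f(k) = k*(k**2 + 1)/3.
So s_k = (B(k−1)f/C)·t_k = (k*(k**2 + 1)/(3*k**2 + 3*k + 2))·t_k = 4*k*(k**2 + 1).
Check: Δs_k = 12*k**2 + 12*k + 8. ✓

Yes. s_k = 4 k \left(k^{2} + 1\right).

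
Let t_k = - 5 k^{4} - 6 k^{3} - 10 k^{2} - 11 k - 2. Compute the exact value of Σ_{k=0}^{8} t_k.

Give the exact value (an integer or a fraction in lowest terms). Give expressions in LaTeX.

Step 1: r(k) = (5*k**4 + 26*k**3 + 58*k**2 + 69*k + 34)/(5*k**4 + 6*k**3 + 10*k**2 + 11*k + 2).
Normal form (A,B,C) = (1, 1, k**4 + 6*k**3/5 + 2*k**2 + 11*k/5 + 2/5).
f must satisfy (1)·f(k+1) − (1)·f(k) = k**4 + 6*k**3/5 + 2*k**2 + 11*k/5 + 2/5.
Degrees (0,0,4) ⇒ d ≤ 5.
Solving with deg f ≤ 5: f(k) = k*(k + 1)*(k**3 - 2*k**2 + 4*k - 2)/5.
Certificate R = B(k−1)f/C = k*(k**3 - 2*k**2 + 4*k - 2)/(5*k**3 + k**2 + 9*k + 2) gives s_k = k*(-k**4 + k**3 - 2*k**2 - 2*k + 2).
s_(k+1) − s_k = -5*k**4 - 6*k**3 - 10*k**2 - 11*k - 2 = t_k.
Σ_(k=0)^(8) t_k = s_(9) − s_(0) = -54090 − (0) = -54090.

Σ = -54090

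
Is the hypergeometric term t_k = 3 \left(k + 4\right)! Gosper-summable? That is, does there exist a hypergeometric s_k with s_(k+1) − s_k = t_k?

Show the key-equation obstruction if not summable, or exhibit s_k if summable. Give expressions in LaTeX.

Step 1: r(k) = k + 5.
Gosper form: A/B · C(k+1)/C(k) with A=k + 5, B=1, C=1.
Need (k + 5)·f(k+1) − (1)·f(k) = 1.
deg f ≤ -1 (via 1,0,0).
Bound -1 < 0, so the key equation has no polynomial solution.

No — t_k has no hypergeometric antidifference.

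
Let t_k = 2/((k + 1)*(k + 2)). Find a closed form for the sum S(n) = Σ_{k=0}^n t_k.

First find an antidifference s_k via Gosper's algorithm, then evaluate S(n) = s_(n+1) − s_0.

Step 1: r(k) = (k + 1)/(k + 3).
Factor: A=k + 1; B=k + 3; C=1.
Need (k + 1)·f(k+1) − (k + 2)·f(k) = 1.
deg f ≤ 1 (via 1,1,0).
A polynomial solution: f(k) = k.
R(k) = B(k−1)·f(k)/C(k) = k*(k + 2); s_k = R·t_k = 2*k/(k + 1).
s_(k+1) − s_k = 2/(k**2 + 3*k + 2) = t_k.
Telescope: S(n) = s_(n+1) − s_(0) = 2*(n + 1)/(n + 2) − (0) = 2*(n + 1)/(n + 2).

S(n) = 2*(n + 1)/(n + 2)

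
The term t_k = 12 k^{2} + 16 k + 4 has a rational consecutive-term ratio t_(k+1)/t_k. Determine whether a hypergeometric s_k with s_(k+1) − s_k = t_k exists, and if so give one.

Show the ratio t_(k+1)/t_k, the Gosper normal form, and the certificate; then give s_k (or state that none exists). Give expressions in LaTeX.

Compute t_(k+1)/t_k: get (3*k**2 + 10*k + 8)/(3*k**2 + 4*k + 1).
Gosper form: A/B · C(k+1)/C(k) with A=1, B=1, C=k**2 + 4*k/3 + 1/3.
Need (1)·f(k+1) − (1)·f(k) = k**2 + 4*k/3 + 1/3.
From deg A=0, deg B=0, deg C=2: d=3.
Coefficient equations give f(k) = k*(k + 1)*(2*k - 1)/6.
Certificate R = B(k−1)f/C = k*(2*k - 1)/(2*(3*k + 1)) gives s_k = 2*k*(2*k**2 + k - 1).
Δs = 12*k**2 + 16*k + 4, as required.

s_k = 2 k \left(2 k^{2} + k - 1\right)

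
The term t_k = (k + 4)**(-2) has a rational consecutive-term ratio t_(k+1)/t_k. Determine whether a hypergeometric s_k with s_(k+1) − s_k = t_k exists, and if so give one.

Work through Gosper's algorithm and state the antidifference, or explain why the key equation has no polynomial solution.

none — t_k is not Gosper-summable

Ratio r(k) = (k + 4)**2/(k + 5)**2.
So A=k**2 + 8*k + 16 and B=k**2 + 10*k + 25, with C=1.
Solve (k**2 + 8*k + 16)·f(k+1) − (k**2 + 8*k + 16)·f(k) = 1.
Bound: deg f ≤ 0.
Write f(k) = c0. Then LHS − RHS = -1, requiring -1 = 0: contradictory. No certificate.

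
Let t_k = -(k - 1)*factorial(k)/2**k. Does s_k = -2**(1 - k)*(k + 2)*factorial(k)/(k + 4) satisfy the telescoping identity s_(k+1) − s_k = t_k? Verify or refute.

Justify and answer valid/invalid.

Invalid: residual 2**(1 - k)*(k**2 + 3*k - 6)*factorial(k)/((k + 4)*(k + 5)) ≠ 0.

s_(k+1) = -(k + 3)*factorial(k + 1)/(2**k*(k + 5))
s_(k+1) − s_k = -(k**3 + 6*k**2 + 5*k - 8)*factorial(k)/(2**k*(k + 4)*(k + 5))
(s_(k+1) − s_k) − t_k = 2**(1 - k)*(k**2 + 3*k - 6)*factorial(k)/((k + 4)*(k + 5))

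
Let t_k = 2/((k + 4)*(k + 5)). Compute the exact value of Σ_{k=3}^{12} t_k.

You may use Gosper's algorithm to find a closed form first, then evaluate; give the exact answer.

Σ = 20/119

Compute t_(k+1)/t_k: get (k + 4)/(k + 6).
So A=k + 4 and B=k + 6, with C=1.
Set up (k + 4)·f(k+1) − (k + 5)·f(k) − (1) = 0.
From deg A=1, deg B=1, deg C=0: d=1.
Solve for f: f(k) = k/4 (degree 1 ≤ 1).
R(k) = B(k−1)·f(k)/C(k) = k*(k + 5)/4; s_k = R·t_k = k/(2*(k + 4)).
s_(k+1) − s_k = 2/(k**2 + 9*k + 20) = t_k.
Σ_(k=3)^(12) t_k = s_(13) − s_(3) = 13/34 − (3/14) = 20/119.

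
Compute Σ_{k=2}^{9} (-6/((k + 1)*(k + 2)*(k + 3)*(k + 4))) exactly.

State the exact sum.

Σ = -23/715

r(k) = (k + 1)/(k + 5) after simplifying.
Take A(k)=k + 1, B(k)=k + 5, C(k)=1.
f must satisfy (k + 1)·f(k+1) − (k + 4)·f(k) = 1.
deg f ≤ 3 (via 1,1,0).
Match coefficients ⇒ f(k) = k*(k**2 + 6*k + 11)/18.
Certificate R = B(k−1)f/C = k*(k + 4)*(k**2 + 6*k + 11)/18 gives s_k = k*(-k**2 - 6*k - 11)/(3*(k + 1)*(k + 2)*(k + 3)).
Verify: -6/(k**4 + 10*k**3 + 35*k**2 + 50*k + 24) matches t_k.
Evaluate s at k=10 and k=2: -95/286 and -3/10; difference -23/715.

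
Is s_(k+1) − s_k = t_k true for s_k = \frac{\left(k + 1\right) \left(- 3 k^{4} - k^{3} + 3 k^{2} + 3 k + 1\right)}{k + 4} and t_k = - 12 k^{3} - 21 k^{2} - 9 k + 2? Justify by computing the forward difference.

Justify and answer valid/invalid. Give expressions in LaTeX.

s_(k+1) = (-3*k**5 - 19*k**4 - 44*k**3 - 42*k**2 - 9*k + 6)/(k + 5)
s_(k+1) − s_k = (-12*k**5 - 102*k**4 - 234*k**3 - 211*k**2 - 51*k + 19)/(k**2 + 9*k + 20)
(s_(k+1) − s_k) − t_k = 3*(9*k**4 + 68*k**3 + 96*k**2 + 37*k - 7)/(k**2 + 9*k + 20)

Invalid: residual \frac{3 \left(9 k^{4} + 68 k^{3} + 96 k^{2} + 37 k - 7\right)}{k^{2} + 9 k + 20} ≠ 0.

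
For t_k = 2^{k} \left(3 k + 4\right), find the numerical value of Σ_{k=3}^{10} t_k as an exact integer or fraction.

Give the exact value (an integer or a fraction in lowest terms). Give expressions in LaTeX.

Σ = 63432

Ratio r(k) = 2*(3*k + 7)/(3*k + 4).
So A=2 and B=1, with C=k + 4/3.
Set up (2)·f(k+1) − (1)·f(k) − (k + 4/3) = 0.
d = 1 from the (0,0,1) case.
Match coefficients ⇒ f(k) = (3*k - 2)/3.
R(k) = B(k−1)·f(k)/C(k) = (3*k - 2)/(3*k + 4); s_k = R·t_k = 2**k*(3*k - 2).
s_(k+1) − s_k = 2**k*(3*k + 4) = t_k.
Evaluate s at k=11 and k=3: 63488 and 56; difference 63432.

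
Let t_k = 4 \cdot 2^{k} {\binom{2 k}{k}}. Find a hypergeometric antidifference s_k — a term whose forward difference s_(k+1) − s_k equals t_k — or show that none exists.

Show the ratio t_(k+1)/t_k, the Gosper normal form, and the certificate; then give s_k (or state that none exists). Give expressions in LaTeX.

not Gosper-summable; s_k does not exist

Step 1: r(k) = 4*(2*k + 1)/(k + 1).
Factor: A=8*k + 4; B=k + 1; C=1.
f must satisfy (8*k + 4)·f(k+1) − (k)·f(k) = 1.
Degrees (1,1,0) ⇒ d ≤ -1.
Bound -1 < 0, so the key equation has no polynomial solution.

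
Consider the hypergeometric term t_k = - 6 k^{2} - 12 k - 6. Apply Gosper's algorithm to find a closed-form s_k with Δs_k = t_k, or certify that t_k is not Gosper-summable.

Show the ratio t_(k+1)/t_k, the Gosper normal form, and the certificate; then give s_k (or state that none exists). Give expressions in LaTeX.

Ratio r(k) = (k**2 + 4*k + 4)/(k**2 + 2*k + 1).
Normal form (A,B,C) = (1, 1, k**2 + 2*k + 1).
Key eq: (1)·f(k+1) = (1)·f(k) + (k**2 + 2*k + 1).
Bound: deg f ≤ 3.
Solve for f: f(k) = k*(k + 1)*(2*k + 1)/6 (degree 3 ≤ 3).
R(k) = B(k−1)·f(k)/C(k) = k*(2*k + 1)/(6*(k + 1)); s_k = R·t_k = k*(-2*k**2 - 3*k - 1).
Δs = -6*k**2 - 12*k - 6, as required.

s_k = k \left(- 2 k^{2} - 3 k - 1\right)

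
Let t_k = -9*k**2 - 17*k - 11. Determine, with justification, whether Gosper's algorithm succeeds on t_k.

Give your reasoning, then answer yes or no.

Yes. s_k = k*(-3*k**2 - 4*k - 4).

The ratio is (9*k**2 + 35*k + 37)/(9*k**2 + 17*k + 11).
Normal form (A,B,C) = (1, 1, k**2 + 17*k/9 + 11/9).
Set up (1)·f(k+1) − (1)·f(k) − (k**2 + 17*k/9 + 11/9) = 0.
From deg A=0, deg B=0, deg C=2: d=3.
A polynomial solution: f(k) = k*(3*k**2 + 4*k + 4)/9.
Certificate R = B(k−1)f/C = k*(3*k**2 + 4*k + 4)/(9*k**2 + 17*k + 11) gives s_k = k*(-3*k**2 - 4*k - 4).
Δs = -9*k**2 - 17*k - 11, as required.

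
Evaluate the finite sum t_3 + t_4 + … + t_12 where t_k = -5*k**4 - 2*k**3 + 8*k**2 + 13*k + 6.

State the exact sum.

Σ = -309420

t_(k+1)/t_k = (5*k**4 + 22*k**3 + 28*k**2 - 3*k - 20)/(5*k**4 + 2*k**3 - 8*k**2 - 13*k - 6).
Factor: A=1; B=1; C=k**4 + 2*k**3/5 - 8*k**2/5 - 13*k/5 - 6/5.
Set up (1)·f(k+1) − (1)·f(k) − (k**4 + 2*k**3/5 - 8*k**2/5 - 13*k/5 - 6/5) = 0.
From deg A=0, deg B=0, deg C=4: d=5.
A polynomial solution: f(k) = k*(k**4 - 2*k**3 - 2*k**2 - 2*k - 1)/5.
Get s_k = R·t_k = k*(-k**4 + 2*k**3 + 2*k**2 + 2*k + 1) with R(k) = B(k−1)f(k)/C(k) = k*(k**4 - 2*k**3 - 2*k**2 - 2*k - 1)/(5*k**4 + 2*k**3 - 8*k**2 - 13*k - 6).
Verify: -5*k**4 - 2*k**3 + 8*k**2 + 13*k + 6 matches t_k.
Sum = s_(13) − s_(3); s_(13) = -309426, s_(3) = -6 ⇒ -309420.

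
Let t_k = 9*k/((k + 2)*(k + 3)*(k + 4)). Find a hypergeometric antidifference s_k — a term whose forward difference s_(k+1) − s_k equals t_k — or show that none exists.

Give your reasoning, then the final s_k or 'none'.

Ratio r(k) = (k + 1)*(k + 2)/(k*(k + 5)).
Normal form (A,B,C) = (k + 2, k + 5, k).
f must satisfy (k + 2)·f(k+1) − (k + 4)·f(k) = k.
deg f ≤ 2 (via 1,1,1).
A polynomial solution: f(k) = k*(k - 1)/6.
Then R = B(k−1)f/C = (k - 1)*(k + 4)/6, so s_k = R(k)·t_k = 3*k*(k - 1)/(2*(k + 2)*(k + 3)).
s_(k+1) − s_k = 9*k/(k**3 + 9*k**2 + 26*k + 24) = t_k.

s_k = 3*k*(k - 1)/(2*(k + 2)*(k + 3))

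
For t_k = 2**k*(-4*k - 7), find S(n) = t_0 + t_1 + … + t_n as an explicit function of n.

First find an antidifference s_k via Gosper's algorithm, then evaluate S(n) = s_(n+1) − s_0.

The ratio is 2*(4*k + 11)/(4*k + 7).
Take A(k)=2, B(k)=1, C(k)=k + 7/4.
Solve (2)·f(k+1) − (1)·f(k) = k + 7/4.
Degrees (0,0,1) ⇒ d ≤ 1.
Solve for f: f(k) = (4*k - 1)/4 (degree 1 ≤ 1).
Get s_k = R·t_k = 2**k*(1 - 4*k) with R(k) = B(k−1)f(k)/C(k) = (4*k - 1)/(4*k + 7).
Δs = 2**k*(-4*k - 7), as required.
Σ_(k=0)^n t_k = s_(n+1) − s_(0) = (2**(n + 1)*(-4*n - 3)) − (1), i.e. -8*2**n*n - 6*2**n - 1.

S(n) = -8*2**n*n - 6*2**n - 1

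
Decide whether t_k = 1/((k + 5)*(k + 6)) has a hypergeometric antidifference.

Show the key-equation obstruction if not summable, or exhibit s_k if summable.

Yes. s_k = k/(5*(k + 5)).

The ratio is (k + 5)/(k + 7).
So A=k + 5 and B=k + 7, with C=1.
Need (k + 5)·f(k+1) − (k + 6)·f(k) = 1.
Degrees (1,1,0) ⇒ d ≤ 1.
Match coefficients ⇒ f(k) = k/5.
R(k) = B(k−1)·f(k)/C(k) = k*(k + 6)/5; s_k = R·t_k = k/(5*(k + 5)).
s_(k+1) − s_k = 1/(k**2 + 11*k + 30) = t_k.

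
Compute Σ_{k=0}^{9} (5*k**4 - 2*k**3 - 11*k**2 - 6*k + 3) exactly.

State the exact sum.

Compute t_(k+1)/t_k: get (5*k**4 + 18*k**3 + 13*k**2 - 14*k - 11)/(5*k**4 - 2*k**3 - 11*k**2 - 6*k + 3).
Normal form (A,B,C) = (1, 1, k**4 - 2*k**3/5 - 11*k**2/5 - 6*k/5 + 3/5).
Solve (1)·f(k+1) − (1)·f(k) = k**4 - 2*k**3/5 - 11*k**2/5 - 6*k/5 + 3/5.
Bound: deg f ≤ 5.
Solve for f: f(k) = k*(k**4 - 3*k**3 - k**2 + 2*k + 4)/5 (degree 5 ≤ 5).
R(k) = B(k−1)·f(k)/C(k) = k*(k**4 - 3*k**3 - k**2 + 2*k + 4)/(5*k**4 - 2*k**3 - 11*k**2 - 6*k + 3); s_k = R·t_k = k*(k**4 - 3*k**3 - k**2 + 2*k + 4).
s_(k+1) − s_k = 5*k**4 - 2*k**3 - 11*k**2 - 6*k + 3 = t_k.
Sum = s_(10) − s_(0); s_(10) = 69240, s_(0) = 0 ⇒ 69240.

Σ = 69240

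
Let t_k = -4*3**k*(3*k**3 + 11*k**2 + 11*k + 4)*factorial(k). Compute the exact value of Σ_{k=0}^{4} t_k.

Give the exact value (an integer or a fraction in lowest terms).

Σ = -3382564

t_(k+1)/t_k = 3*(3*k**4 + 23*k**3 + 62*k**2 + 71*k + 29)/(3*k**3 + 11*k**2 + 11*k + 4).
Gosper form: A/B · C(k+1)/C(k) with A=3*k + 3, B=1, C=k**3 + 11*k**2/3 + 11*k/3 + 4/3.
Set up (3*k + 3)·f(k+1) − (1)·f(k) − (k**3 + 11*k**2/3 + 11*k/3 + 4/3) = 0.
Degrees (1,0,3) ⇒ d ≤ 2.
Coefficient equations give f(k) = (k**2 + k - 1)/3.
Certificate R = B(k−1)f/C = (k**2 + k - 1)/(3*k**3 + 11*k**2 + 11*k + 4) gives s_k = -4*3**k*(k**2 + k - 1)*factorial(k).
Verify: -4*3**k*(3*k**3 + 11*k**2 + 11*k + 4)*factorial(k) matches t_k.
Evaluate s at k=5 and k=0: -3382560 and 4; difference -3382564.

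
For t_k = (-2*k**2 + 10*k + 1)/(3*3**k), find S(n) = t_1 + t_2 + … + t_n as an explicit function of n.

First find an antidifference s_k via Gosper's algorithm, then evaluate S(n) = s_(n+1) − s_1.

S(n) = 3**(-n - 1)*(5*3**n + n**2 - 2*n - 5)

r(k) = (2*k**2 - 6*k - 9)/(3*(2*k**2 - 10*k - 1)) after simplifying.
A = 1/3, B = 1, C = k**2 - 5*k - 1/2.
Solve (1/3)·f(k+1) − (1)·f(k) = k**2 - 5*k - 1/2.
Bound: deg f ≤ 2.
Solving with deg f ≤ 2: f(k) = -3*(k**2 - 4*k - 2)/2.
Then R = B(k−1)f/C = -3*(k**2 - 4*k - 2)/(2*k**2 - 10*k - 1), so s_k = R(k)·t_k = (k**2 - 4*k - 2)/3**k.
Check: Δs_k = (-2*k**2 + 10*k + 1)/(3*3**k). ✓
s_(n+1) = 3**(-n - 1)*(n**2 - 2*n - 5) and s_(1) = -5/3, so S(n) = 3**(-n - 1)*(5*3**n + n**2 - 2*n - 5).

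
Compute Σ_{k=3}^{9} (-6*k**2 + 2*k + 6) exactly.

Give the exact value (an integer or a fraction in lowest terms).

Σ = -1554

t_(k+1)/t_k = (k - 3*(k + 1)**2 + 4)/(-3*k**2 + k + 3).
Gosper form: A/B · C(k+1)/C(k) with A=1, B=1, C=k**2 - k/3 - 1.
Solve (1)·f(k+1) − (1)·f(k) = k**2 - k/3 - 1.
Degrees (0,0,2) ⇒ d ≤ 3.
Solve for f: f(k) = k*(k**2 - 2*k - 2)/3 (degree 3 ≤ 3).
Then R = B(k−1)f/C = k*(k**2 - 2*k - 2)/(3*k**2 - k - 3), so s_k = R(k)·t_k = 2*k*(-k**2 + 2*k + 2).
s_(k+1) − s_k = -6*k**2 + 2*k + 6 = t_k.
Evaluate s at k=10 and k=3: -1560 and -6; difference -1554.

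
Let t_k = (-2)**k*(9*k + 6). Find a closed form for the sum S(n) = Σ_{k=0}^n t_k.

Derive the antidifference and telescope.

Step 1: r(k) = 2*(-3*k - 5)/(3*k + 2).
Normal form (A,B,C) = (-2, 1, k + 2/3).
f must satisfy (-2)·f(k+1) − (1)·f(k) = k + 2/3.
deg f ≤ 1 (via 0,0,1).
Match coefficients ⇒ f(k) = -k/3.
Then R = B(k−1)f/C = -k/(3*k + 2), so s_k = R(k)·t_k = -3*(-2)**k*k.
Verify: (-2)**k*(9*k + 6) matches t_k.
Σ_(k=0)^n t_k = s_(n+1) − s_(0) = (6*(-2)**n*(n + 1)) − (0), i.e. 6*(-2)**n*(n + 1).

S(n) = 6*(-2)**n*(n + 1)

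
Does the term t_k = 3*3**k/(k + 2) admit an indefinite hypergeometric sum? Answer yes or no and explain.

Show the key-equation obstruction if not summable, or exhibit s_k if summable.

No — negative degree bound, so no certificate f.

r(k) = 3*(k + 2)/(k + 3) after simplifying.
Factor: A=3*k + 6; B=k + 3; C=1.
Set up (3*k + 6)·f(k+1) − (k + 2)·f(k) − (1) = 0.
From deg A=1, deg B=1, deg C=0: d=-1.
d = -1 < 0 ⇒ no nonzero polynomial f; not summable.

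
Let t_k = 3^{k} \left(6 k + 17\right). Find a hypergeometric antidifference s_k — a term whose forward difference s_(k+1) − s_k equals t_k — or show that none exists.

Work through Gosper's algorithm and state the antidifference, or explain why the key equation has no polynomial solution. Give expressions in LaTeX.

s_k = 3^{k} \left(3 k + 4\right)

Ratio r(k) = 3*(6*k + 23)/(6*k + 17).
Gosper form: A/B · C(k+1)/C(k) with A=3, B=1, C=k + 17/6.
Solve (3)·f(k+1) − (1)·f(k) = k + 17/6.
From deg A=0, deg B=0, deg C=1: d=1.
Solve for f: f(k) = (3*k + 4)/6 (degree 1 ≤ 1).
So s_k = (B(k−1)f/C)·t_k = ((3*k + 4)/(6*k + 17))·t_k = 3**k*(3*k + 4).
Δs = 3**k*(6*k + 17), as required.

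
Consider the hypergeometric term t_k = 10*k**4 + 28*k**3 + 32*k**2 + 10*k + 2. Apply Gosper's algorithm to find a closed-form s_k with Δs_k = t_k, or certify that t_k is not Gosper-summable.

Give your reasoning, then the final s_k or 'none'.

s_k = 2*k*(k**4 + k**3 - 2*k + 1)

Step 1: r(k) = (5*k**4 + 34*k**3 + 88*k**2 + 99*k + 41)/(5*k**4 + 14*k**3 + 16*k**2 + 5*k + 1).
Normal form (A,B,C) = (1, 1, k**4 + 14*k**3/5 + 16*k**2/5 + k + 1/5).
Set up (1)·f(k+1) − (1)·f(k) − (k**4 + 14*k**3/5 + 16*k**2/5 + k + 1/5) = 0.
deg f ≤ 5 (via 0,0,4).
A polynomial solution: f(k) = k*(k**4 + k**3 - 2*k + 1)/5.
R(k) = B(k−1)·f(k)/C(k) = k*(k**4 + k**3 - 2*k + 1)/(5*k**4 + 14*k**3 + 16*k**2 + 5*k + 1); s_k = R·t_k = 2*k*(k**4 + k**3 - 2*k + 1).
Check: Δs_k = 10*k**4 + 28*k**3 + 32*k**2 + 10*k + 2. ✓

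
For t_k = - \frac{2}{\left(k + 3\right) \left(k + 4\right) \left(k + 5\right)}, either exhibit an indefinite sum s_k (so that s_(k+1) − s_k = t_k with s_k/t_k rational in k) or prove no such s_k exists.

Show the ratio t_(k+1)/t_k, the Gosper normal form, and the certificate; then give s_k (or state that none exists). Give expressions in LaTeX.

t_(k+1)/t_k = (k + 3)/(k + 6).
A = k + 3, B = k + 6, C = 1.
Key eq: (k + 3)·f(k+1) = (k + 5)·f(k) + (1).
Degrees (1,1,0) ⇒ d ≤ 2.
Solve for f: f(k) = k*(k + 7)/24 (degree 2 ≤ 2).
So s_k = (B(k−1)f/C)·t_k = (k*(k + 5)*(k + 7)/24)·t_k = k*(-k - 7)/(12*(k + 3)*(k + 4)).
Verify: -2/(k**3 + 12*k**2 + 47*k + 60) matches t_k.

s_k = \frac{k \left(- k - 7\right)}{12 \left(k + 3\right) \left(k + 4\right)}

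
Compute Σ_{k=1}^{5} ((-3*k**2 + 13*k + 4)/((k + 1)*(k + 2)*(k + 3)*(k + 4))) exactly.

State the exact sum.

The ratio is (k + 1)*(13*k - 3*(k + 1)**2 + 17)/((k + 5)*(-3*k**2 + 13*k + 4)).
Factor: A=k + 1; B=k + 5; C=k**2 - 13*k/3 - 4/3.
Solve (k + 1)·f(k+1) − (k + 4)·f(k) = k**2 - 13*k/3 - 4/3.
Degrees (1,1,2) ⇒ d ≤ 3.
A polynomial solution: f(k) = -k*(k**2 + 24*k - 1)/18.
So s_k = (B(k−1)f/C)·t_k = (-k*(k + 4)*(k**2 + 24*k - 1)/(6*(3*k**2 - 13*k - 4)))·t_k = k*(k**2 + 24*k - 1)/(6*(k + 1)*(k + 2)*(k + 3)).
Check: Δs_k = (-3*k**2 + 13*k + 4)/(k**4 + 10*k**3 + 35*k**2 + 50*k + 24). ✓
Evaluate s at k=6 and k=1: 179/504 and 1/6; difference 95/504.

Σ = 95/504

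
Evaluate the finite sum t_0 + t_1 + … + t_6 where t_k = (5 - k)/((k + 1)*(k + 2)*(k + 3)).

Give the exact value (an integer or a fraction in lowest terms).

Σ = 77/72

Compute t_(k+1)/t_k: get (k - 4)*(k + 1)/((k - 5)*(k + 4)).
A = k + 1, B = k + 4, C = k - 5.
Set up (k + 1)·f(k+1) − (k + 3)·f(k) − (k - 5) = 0.
d = 2 from the (1,1,1) case.
Match coefficients ⇒ f(k) = -k*(k + 4).
R(k) = B(k−1)·f(k)/C(k) = -k*(k + 3)*(k + 4)/(k - 5); s_k = R·t_k = k*(k + 4)/((k + 1)*(k + 2)).
Δs = (5 - k)/(k**3 + 6*k**2 + 11*k + 6), as required.
Σ_(k=0)^(6) t_k = s_(7) − s_(0) = 77/72 − (0) = 77/72.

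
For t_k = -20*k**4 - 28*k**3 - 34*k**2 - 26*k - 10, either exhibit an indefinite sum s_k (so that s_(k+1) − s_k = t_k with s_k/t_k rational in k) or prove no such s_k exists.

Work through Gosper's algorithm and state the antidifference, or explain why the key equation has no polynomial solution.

s_k = k*(-4*k**4 + 3*k**3 - 4*k**2 - 3*k - 2)

Step 1: r(k) = (10*k**4 + 54*k**3 + 119*k**2 + 129*k + 59)/(10*k**4 + 14*k**3 + 17*k**2 + 13*k + 5).
So A=1 and B=1, with C=k**4 + 7*k**3/5 + 17*k**2/10 + 13*k/10 + 1/2.
Set up (1)·f(k+1) − (1)·f(k) − (k**4 + 7*k**3/5 + 17*k**2/10 + 13*k/10 + 1/2) = 0.
Bound: deg f ≤ 5.
Coefficient equations give f(k) = k*(4*k**4 - 3*k**3 + 4*k**2 + 3*k + 2)/20.
Get s_k = R·t_k = k*(-4*k**4 + 3*k**3 - 4*k**2 - 3*k - 2) with R(k) = B(k−1)f(k)/C(k) = k*(4*k**4 - 3*k**3 + 4*k**2 + 3*k + 2)/(2*(10*k**4 + 14*k**3 + 17*k**2 + 13*k + 5)).
Verify: -20*k**4 - 28*k**3 - 34*k**2 - 26*k - 10 matches t_k.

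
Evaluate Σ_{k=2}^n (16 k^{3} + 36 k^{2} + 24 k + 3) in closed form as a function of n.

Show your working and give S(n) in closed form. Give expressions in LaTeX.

t_(k+1)/t_k = (16*k**3 + 84*k**2 + 144*k + 79)/(16*k**3 + 36*k**2 + 24*k + 3).
Gosper form: A/B · C(k+1)/C(k) with A=1, B=1, C=k**3 + 9*k**2/4 + 3*k/2 + 3/16.
Set up (1)·f(k+1) − (1)·f(k) − (k**3 + 9*k**2/4 + 3*k/2 + 3/16) = 0.
From deg A=0, deg B=0, deg C=3: d=4.
A polynomial solution: f(k) = k*(4*k**3 + 4*k**2 - 2*k - 3)/16.
So s_k = (B(k−1)f/C)·t_k = (k*(4*k**3 + 4*k**2 - 2*k - 3)/(16*k**3 + 36*k**2 + 24*k + 3))·t_k = k*(4*k**3 + 4*k**2 - 2*k - 3).
s_(k+1) − s_k = 16*k**3 + 36*k**2 + 24*k + 3 = t_k.
s_(n+1) = 4*n**4 + 20*n**3 + 34*n**2 + 21*n + 3 and s_(2) = 82, so S(n) = 4*n**4 + 20*n**3 + 34*n**2 + 21*n - 79.

S(n) = 4 n^{4} + 20 n^{3} + 34 n^{2} + 21 n - 79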